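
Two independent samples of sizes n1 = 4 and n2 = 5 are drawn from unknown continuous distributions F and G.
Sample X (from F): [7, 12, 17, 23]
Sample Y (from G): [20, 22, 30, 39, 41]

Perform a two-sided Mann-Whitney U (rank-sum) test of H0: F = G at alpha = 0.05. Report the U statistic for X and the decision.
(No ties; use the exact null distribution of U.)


Step 1: Combine and sort all 9 observations; assign midranks.
sorted (value, group): (7,X), (12,X), (17,X), (20,Y), (22,Y), (23,X), (30,Y), (39,Y), (41,Y)
ranks: 7->1, 12->2, 17->3, 20->4, 22->5, 23->6, 30->7, 39->8, 41->9
Step 2: Rank sum for X: R1 = 1 + 2 + 3 + 6 = 12.
Step 3: U_X = R1 - n1(n1+1)/2 = 12 - 4*5/2 = 12 - 10 = 2.
       U_Y = n1*n2 - U_X = 20 - 2 = 18.
Step 4: No ties, so the exact null distribution of U (based on enumerating the C(9,4) = 126 equally likely rank assignments) gives the two-sided p-value.
Step 5: p-value = 0.063492; compare to alpha = 0.05. fail to reject H0.

U_X = 2, p = 0.063492, fail to reject H0 at alpha = 0.05.


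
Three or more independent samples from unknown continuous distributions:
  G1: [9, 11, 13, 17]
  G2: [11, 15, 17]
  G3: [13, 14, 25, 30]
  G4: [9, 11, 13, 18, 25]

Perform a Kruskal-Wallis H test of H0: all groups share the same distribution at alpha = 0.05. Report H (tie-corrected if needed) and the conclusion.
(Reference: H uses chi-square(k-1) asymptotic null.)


Step 1: Combine all N = 16 observations and assign midranks.
sorted (value, group, rank): (9,G1,1.5), (9,G4,1.5), (11,G1,4), (11,G2,4), (11,G4,4), (13,G1,7), (13,G3,7), (13,G4,7), (14,G3,9), (15,G2,10), (17,G1,11.5), (17,G2,11.5), (18,G4,13), (25,G3,14.5), (25,G4,14.5), (30,G3,16)
Step 2: Sum ranks within each group.
R_1 = 24 (n_1 = 4)
R_2 = 25.5 (n_2 = 3)
R_3 = 46.5 (n_3 = 4)
R_4 = 40 (n_4 = 5)
Step 3: H = 12/(N(N+1)) * sum(R_i^2/n_i) - 3(N+1)
     = 12/(16*17) * (24^2/4 + 25.5^2/3 + 46.5^2/4 + 40^2/5) - 3*17
     = 0.044118 * 1221.31 - 51
     = 2.881434.
Step 4: Ties present; correction factor C = 1 - 66/(16^3 - 16) = 0.983824. Corrected H = 2.881434 / 0.983824 = 2.928812.
Step 5: Under H0, H ~ chi^2(3); p-value = 0.402732.
Step 6: alpha = 0.05. fail to reject H0.

H = 2.9288, df = 3, p = 0.402732, fail to reject H0.


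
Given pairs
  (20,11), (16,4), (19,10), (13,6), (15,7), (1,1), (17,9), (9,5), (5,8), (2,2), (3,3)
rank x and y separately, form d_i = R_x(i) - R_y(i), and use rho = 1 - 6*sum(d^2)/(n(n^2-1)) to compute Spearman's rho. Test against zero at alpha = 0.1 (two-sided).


Step 1: Rank x and y separately (midranks; no ties here).
rank(x): 20->11, 16->8, 19->10, 13->6, 15->7, 1->1, 17->9, 9->5, 5->4, 2->2, 3->3
rank(y): 11->11, 4->4, 10->10, 6->6, 7->7, 1->1, 9->9, 5->5, 8->8, 2->2, 3->3
Step 2: d_i = R_x(i) - R_y(i); compute d_i^2.
  (11-11)^2=0, (8-4)^2=16, (10-10)^2=0, (6-6)^2=0, (7-7)^2=0, (1-1)^2=0, (9-9)^2=0, (5-5)^2=0, (4-8)^2=16, (2-2)^2=0, (3-3)^2=0
sum(d^2) = 32.
Step 3: rho = 1 - 6*32 / (11*(11^2 - 1)) = 1 - 192/1320 = 0.854545.
Step 4: Under H0, t = rho * sqrt((n-2)/(1-rho^2)) = 4.9360 ~ t(9).
Step 5: Two-sided p-value from the t-distribution with 9 df = 0.000807.
Step 6: alpha = 0.1. reject H0.

rho = 0.8545, p = 0.000807, reject H0 at alpha = 0.1.


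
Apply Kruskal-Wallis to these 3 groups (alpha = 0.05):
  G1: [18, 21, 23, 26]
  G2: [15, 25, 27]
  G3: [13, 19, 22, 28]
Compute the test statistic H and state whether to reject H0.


Step 1: Combine all N = 11 observations and assign midranks.
sorted (value, group, rank): (13,G3,1), (15,G2,2), (18,G1,3), (19,G3,4), (21,G1,5), (22,G3,6), (23,G1,7), (25,G2,8), (26,G1,9), (27,G2,10), (28,G3,11)
Step 2: Sum ranks within each group.
R_1 = 24 (n_1 = 4)
R_2 = 20 (n_2 = 3)
R_3 = 22 (n_3 = 4)
Step 3: H = 12/(N(N+1)) * sum(R_i^2/n_i) - 3(N+1)
     = 12/(11*12) * (24^2/4 + 20^2/3 + 22^2/4) - 3*12
     = 0.090909 * 398.333 - 36
     = 0.212121.
Step 4: No ties, so H is used without correction.
Step 5: Under H0, H ~ chi^2(2); p-value = 0.899370.
Step 6: alpha = 0.05. fail to reject H0.

H = 0.2121, df = 2, p = 0.899370, fail to reject H0.


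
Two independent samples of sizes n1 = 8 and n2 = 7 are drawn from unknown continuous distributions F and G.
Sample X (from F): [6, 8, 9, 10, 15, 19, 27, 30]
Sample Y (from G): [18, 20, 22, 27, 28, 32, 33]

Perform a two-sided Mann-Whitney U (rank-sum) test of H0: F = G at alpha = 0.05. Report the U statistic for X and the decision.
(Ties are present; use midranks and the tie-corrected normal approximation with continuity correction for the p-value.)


Step 1: Combine and sort all 15 observations; assign midranks.
sorted (value, group): (6,X), (8,X), (9,X), (10,X), (15,X), (18,Y), (19,X), (20,Y), (22,Y), (27,X), (27,Y), (28,Y), (30,X), (32,Y), (33,Y)
ranks: 6->1, 8->2, 9->3, 10->4, 15->5, 18->6, 19->7, 20->8, 22->9, 27->10.5, 27->10.5, 28->12, 30->13, 32->14, 33->15
Step 2: Rank sum for X: R1 = 1 + 2 + 3 + 4 + 5 + 7 + 10.5 + 13 = 45.5.
Step 3: U_X = R1 - n1(n1+1)/2 = 45.5 - 8*9/2 = 45.5 - 36 = 9.5.
       U_Y = n1*n2 - U_X = 56 - 9.5 = 46.5.
Step 4: Ties are present, so use the tie-corrected normal approximation (with continuity correction) for the p-value.
Step 5: p-value = 0.037073; compare to alpha = 0.05. reject H0.

U_X = 9.5, p = 0.037073, reject H0 at alpha = 0.05.


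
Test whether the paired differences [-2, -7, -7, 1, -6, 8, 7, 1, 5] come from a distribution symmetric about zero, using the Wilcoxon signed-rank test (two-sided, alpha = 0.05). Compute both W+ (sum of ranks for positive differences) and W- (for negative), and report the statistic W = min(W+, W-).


Step 1: Drop any zero differences (none here) and take |d_i|.
|d| = [2, 7, 7, 1, 6, 8, 7, 1, 5]
Step 2: Midrank |d_i| (ties get averaged ranks).
ranks: |2|->3, |7|->7, |7|->7, |1|->1.5, |6|->5, |8|->9, |7|->7, |1|->1.5, |5|->4
Step 3: Attach original signs; sum ranks with positive sign and with negative sign.
W+ = 1.5 + 9 + 7 + 1.5 + 4 = 23
W- = 3 + 7 + 7 + 5 = 22
(Check: W+ + W- = 45 should equal n(n+1)/2 = 45.)
Step 4: Test statistic W = min(W+, W-) = 22.
Step 5: Ties in |d|, so use the tie-corrected normal approximation.
        E[W] = n(n+1)/4 = 9*10/4 = 22.5.
        Tie groups: |d|=1 (t=2), |d|=7 (t=3); sum(t^3 - t) = 30.
        Var[W] = n(n+1)(2n+1)/24 - sum(t^3-t)/48 = 1710/24 - 30/48 = 70.625.
        z = (W - E[W]) / sqrt(Var[W]) = (22 - 22.5) / 8.4039 = -0.0595.
        Two-sided p = 2*Phi(z) = 0.952557.
Step 6: alpha = 0.05. fail to reject H0.

W+ = 23, W- = 22, W = min = 22, p = 0.952557, fail to reject H0.


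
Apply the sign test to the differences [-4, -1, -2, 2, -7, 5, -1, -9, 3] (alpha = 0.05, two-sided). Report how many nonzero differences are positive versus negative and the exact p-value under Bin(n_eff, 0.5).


Step 1: Discard zero differences. Original n = 9; n_eff = number of nonzero differences = 9.
Nonzero differences (with sign): -4, -1, -2, +2, -7, +5, -1, -9, +3
Step 2: Count signs: positive = 3, negative = 6.
Step 3: Under H0: P(positive) = 0.5, so the number of positives S ~ Bin(9, 0.5).
Step 4: Two-sided exact p-value = sum of Bin(9,0.5) probabilities at or below the observed probability = 0.507812.
Step 5: alpha = 0.05. fail to reject H0.

n_eff = 9, pos = 3, neg = 6, p = 0.507812, fail to reject H0.


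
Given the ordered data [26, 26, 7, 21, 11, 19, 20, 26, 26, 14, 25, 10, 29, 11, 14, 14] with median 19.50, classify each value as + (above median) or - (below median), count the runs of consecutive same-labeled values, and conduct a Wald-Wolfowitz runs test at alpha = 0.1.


Step 1: Compute median = 19.50; label A = above, B = below.
Labels in order: AABABBAAABABABBB  (n_A = 8, n_B = 8)
Step 2: Count runs R = 10.
Step 3: Under H0 (random ordering), E[R] = 2*n_A*n_B/(n_A+n_B) + 1 = 2*8*8/16 + 1 = 9.0000.
        Var[R] = 2*n_A*n_B*(2*n_A*n_B - n_A - n_B) / ((n_A+n_B)^2 * (n_A+n_B-1)) = 14336/3840 = 3.7333.
        SD[R] = 1.9322.
Step 4: Continuity-corrected z = (R - 0.5 - E[R]) / SD[R] = (10 - 0.5 - 9.0000) / 1.9322 = 0.2588.
Step 5: Two-sided p-value via normal approximation = 2*(1 - Phi(|z|)) = 0.795809.
Step 6: alpha = 0.1. fail to reject H0.

R = 10, z = 0.2588, p = 0.795809, fail to reject H0.


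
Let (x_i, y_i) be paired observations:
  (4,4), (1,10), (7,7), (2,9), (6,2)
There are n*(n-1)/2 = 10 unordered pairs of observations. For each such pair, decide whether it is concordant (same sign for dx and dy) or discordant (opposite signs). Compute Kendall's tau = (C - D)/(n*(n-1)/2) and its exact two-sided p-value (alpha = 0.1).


Step 1: Enumerate the 10 unordered pairs (i,j) with i<j and classify each by sign(x_j-x_i) * sign(y_j-y_i).
  (1,2):dx=-3,dy=+6->D; (1,3):dx=+3,dy=+3->C; (1,4):dx=-2,dy=+5->D; (1,5):dx=+2,dy=-2->D
  (2,3):dx=+6,dy=-3->D; (2,4):dx=+1,dy=-1->D; (2,5):dx=+5,dy=-8->D; (3,4):dx=-5,dy=+2->D
  (3,5):dx=-1,dy=-5->C; (4,5):dx=+4,dy=-7->D
Step 2: C = 2, D = 8, total pairs = 10.
Step 3: tau = (C - D)/(n(n-1)/2) = (2 - 8)/10 = -0.600000.
Step 4: Exact two-sided p-value (enumerate n! = 120 permutations of y under H0): p = 0.233333.
Step 5: alpha = 0.1. fail to reject H0.

tau_b = -0.6000 (C=2, D=8), p = 0.233333, fail to reject H0.


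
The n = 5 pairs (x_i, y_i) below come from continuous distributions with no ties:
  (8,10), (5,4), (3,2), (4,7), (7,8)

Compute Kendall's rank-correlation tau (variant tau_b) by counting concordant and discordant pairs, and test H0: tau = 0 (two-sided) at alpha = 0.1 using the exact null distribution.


Step 1: Enumerate the 10 unordered pairs (i,j) with i<j and classify each by sign(x_j-x_i) * sign(y_j-y_i).
  (1,2):dx=-3,dy=-6->C; (1,3):dx=-5,dy=-8->C; (1,4):dx=-4,dy=-3->C; (1,5):dx=-1,dy=-2->C
  (2,3):dx=-2,dy=-2->C; (2,4):dx=-1,dy=+3->D; (2,5):dx=+2,dy=+4->C; (3,4):dx=+1,dy=+5->C
  (3,5):dx=+4,dy=+6->C; (4,5):dx=+3,dy=+1->C
Step 2: C = 9, D = 1, total pairs = 10.
Step 3: tau = (C - D)/(n(n-1)/2) = (9 - 1)/10 = 0.800000.
Step 4: Exact two-sided p-value (enumerate n! = 120 permutations of y under H0): p = 0.083333.
Step 5: alpha = 0.1. reject H0.

tau_b = 0.8000 (C=9, D=1), p = 0.083333, reject H0.


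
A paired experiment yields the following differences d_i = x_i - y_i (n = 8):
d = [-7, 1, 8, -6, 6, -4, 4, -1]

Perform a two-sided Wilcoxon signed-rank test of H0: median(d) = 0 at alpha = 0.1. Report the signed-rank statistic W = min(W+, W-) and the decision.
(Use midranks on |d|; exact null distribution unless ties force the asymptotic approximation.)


Step 1: Drop any zero differences (none here) and take |d_i|.
|d| = [7, 1, 8, 6, 6, 4, 4, 1]
Step 2: Midrank |d_i| (ties get averaged ranks).
ranks: |7|->7, |1|->1.5, |8|->8, |6|->5.5, |6|->5.5, |4|->3.5, |4|->3.5, |1|->1.5
Step 3: Attach original signs; sum ranks with positive sign and with negative sign.
W+ = 1.5 + 8 + 5.5 + 3.5 = 18.5
W- = 7 + 5.5 + 3.5 + 1.5 = 17.5
(Check: W+ + W- = 36 should equal n(n+1)/2 = 36.)
Step 4: Test statistic W = min(W+, W-) = 17.5.
Step 5: Ties in |d|, so use the tie-corrected normal approximation.
        E[W] = n(n+1)/4 = 8*9/4 = 18.
        Tie groups: |d|=1 (t=2), |d|=4 (t=2), |d|=6 (t=2); sum(t^3 - t) = 18.
        Var[W] = n(n+1)(2n+1)/24 - sum(t^3-t)/48 = 1224/24 - 18/48 = 50.625.
        z = (W - E[W]) / sqrt(Var[W]) = (17.5 - 18) / 7.1151 = -0.0703.
        Two-sided p = 2*Phi(z) = 0.943977.
Step 6: alpha = 0.1. fail to reject H0.

W+ = 18.5, W- = 17.5, W = min = 17.5, p = 0.943977, fail to reject H0.


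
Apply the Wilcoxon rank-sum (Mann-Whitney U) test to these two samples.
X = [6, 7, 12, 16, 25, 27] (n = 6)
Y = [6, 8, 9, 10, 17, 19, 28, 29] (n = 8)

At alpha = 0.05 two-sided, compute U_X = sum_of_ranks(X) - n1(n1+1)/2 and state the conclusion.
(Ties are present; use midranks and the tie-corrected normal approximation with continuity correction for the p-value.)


Step 1: Combine and sort all 14 observations; assign midranks.
sorted (value, group): (6,X), (6,Y), (7,X), (8,Y), (9,Y), (10,Y), (12,X), (16,X), (17,Y), (19,Y), (25,X), (27,X), (28,Y), (29,Y)
ranks: 6->1.5, 6->1.5, 7->3, 8->4, 9->5, 10->6, 12->7, 16->8, 17->9, 19->10, 25->11, 27->12, 28->13, 29->14
Step 2: Rank sum for X: R1 = 1.5 + 3 + 7 + 8 + 11 + 12 = 42.5.
Step 3: U_X = R1 - n1(n1+1)/2 = 42.5 - 6*7/2 = 42.5 - 21 = 21.5.
       U_Y = n1*n2 - U_X = 48 - 21.5 = 26.5.
Step 4: Ties are present, so use the tie-corrected normal approximation (with continuity correction) for the p-value.
Step 5: p-value = 0.796034; compare to alpha = 0.05. fail to reject H0.

U_X = 21.5, p = 0.796034, fail to reject H0 at alpha = 0.05.


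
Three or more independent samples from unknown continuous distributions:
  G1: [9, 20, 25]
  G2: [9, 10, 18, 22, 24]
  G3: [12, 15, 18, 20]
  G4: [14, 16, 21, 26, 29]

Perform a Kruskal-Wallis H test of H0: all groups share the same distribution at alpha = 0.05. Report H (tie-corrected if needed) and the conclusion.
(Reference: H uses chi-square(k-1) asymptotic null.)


Step 1: Combine all N = 17 observations and assign midranks.
sorted (value, group, rank): (9,G1,1.5), (9,G2,1.5), (10,G2,3), (12,G3,4), (14,G4,5), (15,G3,6), (16,G4,7), (18,G2,8.5), (18,G3,8.5), (20,G1,10.5), (20,G3,10.5), (21,G4,12), (22,G2,13), (24,G2,14), (25,G1,15), (26,G4,16), (29,G4,17)
Step 2: Sum ranks within each group.
R_1 = 27 (n_1 = 3)
R_2 = 40 (n_2 = 5)
R_3 = 29 (n_3 = 4)
R_4 = 57 (n_4 = 5)
Step 3: H = 12/(N(N+1)) * sum(R_i^2/n_i) - 3(N+1)
     = 12/(17*18) * (27^2/3 + 40^2/5 + 29^2/4 + 57^2/5) - 3*18
     = 0.039216 * 1423.05 - 54
     = 1.805882.
Step 4: Ties present; correction factor C = 1 - 18/(17^3 - 17) = 0.996324. Corrected H = 1.805882 / 0.996324 = 1.812546.
Step 5: Under H0, H ~ chi^2(3); p-value = 0.612209.
Step 6: alpha = 0.05. fail to reject H0.

H = 1.8125, df = 3, p = 0.612209, fail to reject H0.


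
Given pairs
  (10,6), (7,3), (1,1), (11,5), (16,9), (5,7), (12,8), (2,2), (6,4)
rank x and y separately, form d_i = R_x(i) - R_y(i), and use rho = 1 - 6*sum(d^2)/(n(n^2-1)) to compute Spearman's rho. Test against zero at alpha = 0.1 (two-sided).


Step 1: Rank x and y separately (midranks; no ties here).
rank(x): 10->6, 7->5, 1->1, 11->7, 16->9, 5->3, 12->8, 2->2, 6->4
rank(y): 6->6, 3->3, 1->1, 5->5, 9->9, 7->7, 8->8, 2->2, 4->4
Step 2: d_i = R_x(i) - R_y(i); compute d_i^2.
  (6-6)^2=0, (5-3)^2=4, (1-1)^2=0, (7-5)^2=4, (9-9)^2=0, (3-7)^2=16, (8-8)^2=0, (2-2)^2=0, (4-4)^2=0
sum(d^2) = 24.
Step 3: rho = 1 - 6*24 / (9*(9^2 - 1)) = 1 - 144/720 = 0.800000.
Step 4: Under H0, t = rho * sqrt((n-2)/(1-rho^2)) = 3.5277 ~ t(7).
Step 5: Two-sided p-value from the t-distribution with 7 df = 0.009628.
Step 6: alpha = 0.1. reject H0.

rho = 0.8000, p = 0.009628, reject H0 at alpha = 0.1.


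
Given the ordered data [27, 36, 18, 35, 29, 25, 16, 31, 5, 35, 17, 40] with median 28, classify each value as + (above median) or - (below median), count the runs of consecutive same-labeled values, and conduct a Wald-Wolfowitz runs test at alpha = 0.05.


Step 1: Compute median = 28; label A = above, B = below.
Labels in order: BABAABBABABA  (n_A = 6, n_B = 6)
Step 2: Count runs R = 10.
Step 3: Under H0 (random ordering), E[R] = 2*n_A*n_B/(n_A+n_B) + 1 = 2*6*6/12 + 1 = 7.0000.
        Var[R] = 2*n_A*n_B*(2*n_A*n_B - n_A - n_B) / ((n_A+n_B)^2 * (n_A+n_B-1)) = 4320/1584 = 2.7273.
        SD[R] = 1.6514.
Step 4: Continuity-corrected z = (R - 0.5 - E[R]) / SD[R] = (10 - 0.5 - 7.0000) / 1.6514 = 1.5138.
Step 5: Two-sided p-value via normal approximation = 2*(1 - Phi(|z|)) = 0.130070.
Step 6: alpha = 0.05. fail to reject H0.

R = 10, z = 1.5138, p = 0.130070, fail to reject H0.


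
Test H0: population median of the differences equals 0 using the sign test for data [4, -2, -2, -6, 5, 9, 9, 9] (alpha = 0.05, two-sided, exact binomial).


Step 1: Discard zero differences. Original n = 8; n_eff = number of nonzero differences = 8.
Nonzero differences (with sign): +4, -2, -2, -6, +5, +9, +9, +9
Step 2: Count signs: positive = 5, negative = 3.
Step 3: Under H0: P(positive) = 0.5, so the number of positives S ~ Bin(8, 0.5).
Step 4: Two-sided exact p-value = sum of Bin(8,0.5) probabilities at or below the observed probability = 0.726562.
Step 5: alpha = 0.05. fail to reject H0.

n_eff = 8, pos = 5, neg = 3, p = 0.726562, fail to reject H0.


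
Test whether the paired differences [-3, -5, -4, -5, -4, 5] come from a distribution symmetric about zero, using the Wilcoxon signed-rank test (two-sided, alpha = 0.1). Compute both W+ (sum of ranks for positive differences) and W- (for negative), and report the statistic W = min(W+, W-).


Step 1: Drop any zero differences (none here) and take |d_i|.
|d| = [3, 5, 4, 5, 4, 5]
Step 2: Midrank |d_i| (ties get averaged ranks).
ranks: |3|->1, |5|->5, |4|->2.5, |5|->5, |4|->2.5, |5|->5
Step 3: Attach original signs; sum ranks with positive sign and with negative sign.
W+ = 5 = 5
W- = 1 + 5 + 2.5 + 5 + 2.5 = 16
(Check: W+ + W- = 21 should equal n(n+1)/2 = 21.)
Step 4: Test statistic W = min(W+, W-) = 5.
Step 5: Ties in |d|, so use the tie-corrected normal approximation.
        E[W] = n(n+1)/4 = 6*7/4 = 10.5.
        Tie groups: |d|=4 (t=2), |d|=5 (t=3); sum(t^3 - t) = 30.
        Var[W] = n(n+1)(2n+1)/24 - sum(t^3-t)/48 = 546/24 - 30/48 = 22.125.
        z = (W - E[W]) / sqrt(Var[W]) = (5 - 10.5) / 4.7037 = -1.1693.
        Two-sided p = 2*Phi(z) = 0.242288.
Step 6: alpha = 0.1. fail to reject H0.

W+ = 5, W- = 16, W = min = 5, p = 0.242288, fail to reject H0.


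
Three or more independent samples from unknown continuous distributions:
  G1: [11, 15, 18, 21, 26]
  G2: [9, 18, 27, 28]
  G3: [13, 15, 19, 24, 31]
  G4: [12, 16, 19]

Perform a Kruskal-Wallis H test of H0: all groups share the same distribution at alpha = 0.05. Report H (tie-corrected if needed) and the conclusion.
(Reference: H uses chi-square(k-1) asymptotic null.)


Step 1: Combine all N = 17 observations and assign midranks.
sorted (value, group, rank): (9,G2,1), (11,G1,2), (12,G4,3), (13,G3,4), (15,G1,5.5), (15,G3,5.5), (16,G4,7), (18,G1,8.5), (18,G2,8.5), (19,G3,10.5), (19,G4,10.5), (21,G1,12), (24,G3,13), (26,G1,14), (27,G2,15), (28,G2,16), (31,G3,17)
Step 2: Sum ranks within each group.
R_1 = 42 (n_1 = 5)
R_2 = 40.5 (n_2 = 4)
R_3 = 50 (n_3 = 5)
R_4 = 20.5 (n_4 = 3)
Step 3: H = 12/(N(N+1)) * sum(R_i^2/n_i) - 3(N+1)
     = 12/(17*18) * (42^2/5 + 40.5^2/4 + 50^2/5 + 20.5^2/3) - 3*18
     = 0.039216 * 1402.95 - 54
     = 1.017484.
Step 4: Ties present; correction factor C = 1 - 18/(17^3 - 17) = 0.996324. Corrected H = 1.017484 / 0.996324 = 1.021238.
Step 5: Under H0, H ~ chi^2(3); p-value = 0.796113.
Step 6: alpha = 0.05. fail to reject H0.

H = 1.0212, df = 3, p = 0.796113, fail to reject H0.


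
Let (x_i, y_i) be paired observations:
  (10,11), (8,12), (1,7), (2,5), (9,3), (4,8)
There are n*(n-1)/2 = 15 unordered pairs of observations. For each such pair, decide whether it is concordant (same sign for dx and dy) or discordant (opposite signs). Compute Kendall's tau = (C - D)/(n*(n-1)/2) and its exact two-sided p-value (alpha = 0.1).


Step 1: Enumerate the 15 unordered pairs (i,j) with i<j and classify each by sign(x_j-x_i) * sign(y_j-y_i).
  (1,2):dx=-2,dy=+1->D; (1,3):dx=-9,dy=-4->C; (1,4):dx=-8,dy=-6->C; (1,5):dx=-1,dy=-8->C
  (1,6):dx=-6,dy=-3->C; (2,3):dx=-7,dy=-5->C; (2,4):dx=-6,dy=-7->C; (2,5):dx=+1,dy=-9->D
  (2,6):dx=-4,dy=-4->C; (3,4):dx=+1,dy=-2->D; (3,5):dx=+8,dy=-4->D; (3,6):dx=+3,dy=+1->C
  (4,5):dx=+7,dy=-2->D; (4,6):dx=+2,dy=+3->C; (5,6):dx=-5,dy=+5->D
Step 2: C = 9, D = 6, total pairs = 15.
Step 3: tau = (C - D)/(n(n-1)/2) = (9 - 6)/15 = 0.200000.
Step 4: Exact two-sided p-value (enumerate n! = 720 permutations of y under H0): p = 0.719444.
Step 5: alpha = 0.1. fail to reject H0.

tau_b = 0.2000 (C=9, D=6), p = 0.719444, fail to reject H0.


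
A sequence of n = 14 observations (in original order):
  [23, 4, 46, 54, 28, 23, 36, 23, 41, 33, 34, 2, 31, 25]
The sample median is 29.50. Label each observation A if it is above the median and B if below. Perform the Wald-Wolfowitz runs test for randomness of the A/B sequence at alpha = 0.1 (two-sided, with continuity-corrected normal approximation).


Step 1: Compute median = 29.50; label A = above, B = below.
Labels in order: BBAABBABAAABAB  (n_A = 7, n_B = 7)
Step 2: Count runs R = 9.
Step 3: Under H0 (random ordering), E[R] = 2*n_A*n_B/(n_A+n_B) + 1 = 2*7*7/14 + 1 = 8.0000.
        Var[R] = 2*n_A*n_B*(2*n_A*n_B - n_A - n_B) / ((n_A+n_B)^2 * (n_A+n_B-1)) = 8232/2548 = 3.2308.
        SD[R] = 1.7974.
Step 4: Continuity-corrected z = (R - 0.5 - E[R]) / SD[R] = (9 - 0.5 - 8.0000) / 1.7974 = 0.2782.
Step 5: Two-sided p-value via normal approximation = 2*(1 - Phi(|z|)) = 0.780879.
Step 6: alpha = 0.1. fail to reject H0.

R = 9, z = 0.2782, p = 0.780879, fail to reject H0.


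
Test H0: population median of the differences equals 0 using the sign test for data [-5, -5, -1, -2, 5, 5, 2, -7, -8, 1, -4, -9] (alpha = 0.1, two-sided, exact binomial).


Step 1: Discard zero differences. Original n = 12; n_eff = number of nonzero differences = 12.
Nonzero differences (with sign): -5, -5, -1, -2, +5, +5, +2, -7, -8, +1, -4, -9
Step 2: Count signs: positive = 4, negative = 8.
Step 3: Under H0: P(positive) = 0.5, so the number of positives S ~ Bin(12, 0.5).
Step 4: Two-sided exact p-value = sum of Bin(12,0.5) probabilities at or below the observed probability = 0.387695.
Step 5: alpha = 0.1. fail to reject H0.

n_eff = 12, pos = 4, neg = 8, p = 0.387695, fail to reject H0.


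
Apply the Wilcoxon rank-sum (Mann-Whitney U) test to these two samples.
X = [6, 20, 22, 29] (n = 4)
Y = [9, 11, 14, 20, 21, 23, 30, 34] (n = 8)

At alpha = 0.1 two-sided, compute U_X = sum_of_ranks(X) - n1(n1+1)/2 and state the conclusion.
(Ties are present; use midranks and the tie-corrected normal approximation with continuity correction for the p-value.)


Step 1: Combine and sort all 12 observations; assign midranks.
sorted (value, group): (6,X), (9,Y), (11,Y), (14,Y), (20,X), (20,Y), (21,Y), (22,X), (23,Y), (29,X), (30,Y), (34,Y)
ranks: 6->1, 9->2, 11->3, 14->4, 20->5.5, 20->5.5, 21->7, 22->8, 23->9, 29->10, 30->11, 34->12
Step 2: Rank sum for X: R1 = 1 + 5.5 + 8 + 10 = 24.5.
Step 3: U_X = R1 - n1(n1+1)/2 = 24.5 - 4*5/2 = 24.5 - 10 = 14.5.
       U_Y = n1*n2 - U_X = 32 - 14.5 = 17.5.
Step 4: Ties are present, so use the tie-corrected normal approximation (with continuity correction) for the p-value.
Step 5: p-value = 0.864901; compare to alpha = 0.1. fail to reject H0.

U_X = 14.5, p = 0.864901, fail to reject H0 at alpha = 0.1.


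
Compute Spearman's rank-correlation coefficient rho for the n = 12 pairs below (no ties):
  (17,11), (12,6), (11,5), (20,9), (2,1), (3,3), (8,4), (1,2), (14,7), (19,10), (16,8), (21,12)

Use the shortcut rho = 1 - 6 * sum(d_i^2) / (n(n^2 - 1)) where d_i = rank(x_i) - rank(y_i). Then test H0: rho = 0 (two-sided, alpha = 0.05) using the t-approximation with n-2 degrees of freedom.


Step 1: Rank x and y separately (midranks; no ties here).
rank(x): 17->9, 12->6, 11->5, 20->11, 2->2, 3->3, 8->4, 1->1, 14->7, 19->10, 16->8, 21->12
rank(y): 11->11, 6->6, 5->5, 9->9, 1->1, 3->3, 4->4, 2->2, 7->7, 10->10, 8->8, 12->12
Step 2: d_i = R_x(i) - R_y(i); compute d_i^2.
  (9-11)^2=4, (6-6)^2=0, (5-5)^2=0, (11-9)^2=4, (2-1)^2=1, (3-3)^2=0, (4-4)^2=0, (1-2)^2=1, (7-7)^2=0, (10-10)^2=0, (8-8)^2=0, (12-12)^2=0
sum(d^2) = 10.
Step 3: rho = 1 - 6*10 / (12*(12^2 - 1)) = 1 - 60/1716 = 0.965035.
Step 4: Under H0, t = rho * sqrt((n-2)/(1-rho^2)) = 11.6424 ~ t(10).
Step 5: Two-sided p-value from the t-distribution with 10 df = 0.000000.
Step 6: alpha = 0.05. reject H0.

rho = 0.9650, p = 0.000000, reject H0 at alpha = 0.05.


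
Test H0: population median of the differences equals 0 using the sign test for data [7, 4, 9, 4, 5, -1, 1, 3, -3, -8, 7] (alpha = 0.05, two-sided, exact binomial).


Step 1: Discard zero differences. Original n = 11; n_eff = number of nonzero differences = 11.
Nonzero differences (with sign): +7, +4, +9, +4, +5, -1, +1, +3, -3, -8, +7
Step 2: Count signs: positive = 8, negative = 3.
Step 3: Under H0: P(positive) = 0.5, so the number of positives S ~ Bin(11, 0.5).
Step 4: Two-sided exact p-value = sum of Bin(11,0.5) probabilities at or below the observed probability = 0.226562.
Step 5: alpha = 0.05. fail to reject H0.

n_eff = 11, pos = 8, neg = 3, p = 0.226562, fail to reject H0.


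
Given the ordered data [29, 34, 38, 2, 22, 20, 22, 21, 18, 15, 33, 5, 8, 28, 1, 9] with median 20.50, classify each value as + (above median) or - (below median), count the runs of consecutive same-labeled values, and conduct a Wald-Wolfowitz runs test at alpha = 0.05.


Step 1: Compute median = 20.50; label A = above, B = below.
Labels in order: AAABABAABBABBABB  (n_A = 8, n_B = 8)
Step 2: Count runs R = 10.
Step 3: Under H0 (random ordering), E[R] = 2*n_A*n_B/(n_A+n_B) + 1 = 2*8*8/16 + 1 = 9.0000.
        Var[R] = 2*n_A*n_B*(2*n_A*n_B - n_A - n_B) / ((n_A+n_B)^2 * (n_A+n_B-1)) = 14336/3840 = 3.7333.
        SD[R] = 1.9322.
Step 4: Continuity-corrected z = (R - 0.5 - E[R]) / SD[R] = (10 - 0.5 - 9.0000) / 1.9322 = 0.2588.
Step 5: Two-sided p-value via normal approximation = 2*(1 - Phi(|z|)) = 0.795809.
Step 6: alpha = 0.05. fail to reject H0.

R = 10, z = 0.2588, p = 0.795809, fail to reject H0.


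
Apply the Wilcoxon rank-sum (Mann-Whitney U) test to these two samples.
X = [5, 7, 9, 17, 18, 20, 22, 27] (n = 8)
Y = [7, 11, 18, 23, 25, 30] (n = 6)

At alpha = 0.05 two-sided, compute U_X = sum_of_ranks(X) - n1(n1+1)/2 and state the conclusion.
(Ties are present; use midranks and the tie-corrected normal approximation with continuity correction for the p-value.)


Step 1: Combine and sort all 14 observations; assign midranks.
sorted (value, group): (5,X), (7,X), (7,Y), (9,X), (11,Y), (17,X), (18,X), (18,Y), (20,X), (22,X), (23,Y), (25,Y), (27,X), (30,Y)
ranks: 5->1, 7->2.5, 7->2.5, 9->4, 11->5, 17->6, 18->7.5, 18->7.5, 20->9, 22->10, 23->11, 25->12, 27->13, 30->14
Step 2: Rank sum for X: R1 = 1 + 2.5 + 4 + 6 + 7.5 + 9 + 10 + 13 = 53.
Step 3: U_X = R1 - n1(n1+1)/2 = 53 - 8*9/2 = 53 - 36 = 17.
       U_Y = n1*n2 - U_X = 48 - 17 = 31.
Step 4: Ties are present, so use the tie-corrected normal approximation (with continuity correction) for the p-value.
Step 5: p-value = 0.400350; compare to alpha = 0.05. fail to reject H0.

U_X = 17, p = 0.400350, fail to reject H0 at alpha = 0.05.


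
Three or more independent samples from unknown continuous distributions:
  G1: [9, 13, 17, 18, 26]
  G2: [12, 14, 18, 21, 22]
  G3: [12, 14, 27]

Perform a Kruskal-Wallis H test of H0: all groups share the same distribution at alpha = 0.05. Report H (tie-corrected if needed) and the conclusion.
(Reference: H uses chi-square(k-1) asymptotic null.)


Step 1: Combine all N = 13 observations and assign midranks.
sorted (value, group, rank): (9,G1,1), (12,G2,2.5), (12,G3,2.5), (13,G1,4), (14,G2,5.5), (14,G3,5.5), (17,G1,7), (18,G1,8.5), (18,G2,8.5), (21,G2,10), (22,G2,11), (26,G1,12), (27,G3,13)
Step 2: Sum ranks within each group.
R_1 = 32.5 (n_1 = 5)
R_2 = 37.5 (n_2 = 5)
R_3 = 21 (n_3 = 3)
Step 3: H = 12/(N(N+1)) * sum(R_i^2/n_i) - 3(N+1)
     = 12/(13*14) * (32.5^2/5 + 37.5^2/5 + 21^2/3) - 3*14
     = 0.065934 * 639.5 - 42
     = 0.164835.
Step 4: Ties present; correction factor C = 1 - 18/(13^3 - 13) = 0.991758. Corrected H = 0.164835 / 0.991758 = 0.166205.
Step 5: Under H0, H ~ chi^2(2); p-value = 0.920257.
Step 6: alpha = 0.05. fail to reject H0.

H = 0.1662, df = 2, p = 0.920257, fail to reject H0.


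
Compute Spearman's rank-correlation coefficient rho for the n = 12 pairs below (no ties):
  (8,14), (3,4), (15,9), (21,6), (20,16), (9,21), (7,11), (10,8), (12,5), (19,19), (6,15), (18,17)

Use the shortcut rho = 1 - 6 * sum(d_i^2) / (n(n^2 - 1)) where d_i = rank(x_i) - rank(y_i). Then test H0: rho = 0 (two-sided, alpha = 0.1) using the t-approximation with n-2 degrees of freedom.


Step 1: Rank x and y separately (midranks; no ties here).
rank(x): 8->4, 3->1, 15->8, 21->12, 20->11, 9->5, 7->3, 10->6, 12->7, 19->10, 6->2, 18->9
rank(y): 14->7, 4->1, 9->5, 6->3, 16->9, 21->12, 11->6, 8->4, 5->2, 19->11, 15->8, 17->10
Step 2: d_i = R_x(i) - R_y(i); compute d_i^2.
  (4-7)^2=9, (1-1)^2=0, (8-5)^2=9, (12-3)^2=81, (11-9)^2=4, (5-12)^2=49, (3-6)^2=9, (6-4)^2=4, (7-2)^2=25, (10-11)^2=1, (2-8)^2=36, (9-10)^2=1
sum(d^2) = 228.
Step 3: rho = 1 - 6*228 / (12*(12^2 - 1)) = 1 - 1368/1716 = 0.202797.
Step 4: Under H0, t = rho * sqrt((n-2)/(1-rho^2)) = 0.6549 ~ t(10).
Step 5: Two-sided p-value from the t-distribution with 10 df = 0.527302.
Step 6: alpha = 0.1. fail to reject H0.

rho = 0.2028, p = 0.527302, fail to reject H0 at alpha = 0.1.


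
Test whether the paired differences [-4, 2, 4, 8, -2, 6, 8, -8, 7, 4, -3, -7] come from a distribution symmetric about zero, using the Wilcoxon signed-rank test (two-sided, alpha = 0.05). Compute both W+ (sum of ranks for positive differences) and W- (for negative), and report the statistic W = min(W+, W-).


Step 1: Drop any zero differences (none here) and take |d_i|.
|d| = [4, 2, 4, 8, 2, 6, 8, 8, 7, 4, 3, 7]
Step 2: Midrank |d_i| (ties get averaged ranks).
ranks: |4|->5, |2|->1.5, |4|->5, |8|->11, |2|->1.5, |6|->7, |8|->11, |8|->11, |7|->8.5, |4|->5, |3|->3, |7|->8.5
Step 3: Attach original signs; sum ranks with positive sign and with negative sign.
W+ = 1.5 + 5 + 11 + 7 + 11 + 8.5 + 5 = 49
W- = 5 + 1.5 + 11 + 3 + 8.5 = 29
(Check: W+ + W- = 78 should equal n(n+1)/2 = 78.)
Step 4: Test statistic W = min(W+, W-) = 29.
Step 5: Ties in |d|, so use the tie-corrected normal approximation.
        E[W] = n(n+1)/4 = 12*13/4 = 39.
        Tie groups: |d|=2 (t=2), |d|=4 (t=3), |d|=7 (t=2), |d|=8 (t=3); sum(t^3 - t) = 60.
        Var[W] = n(n+1)(2n+1)/24 - sum(t^3-t)/48 = 3900/24 - 60/48 = 161.25.
        z = (W - E[W]) / sqrt(Var[W]) = (29 - 39) / 12.6984 = -0.7875.
        Two-sided p = 2*Phi(z) = 0.430990.
Step 6: alpha = 0.05. fail to reject H0.

W+ = 49, W- = 29, W = min = 29, p = 0.430990, fail to reject H0.


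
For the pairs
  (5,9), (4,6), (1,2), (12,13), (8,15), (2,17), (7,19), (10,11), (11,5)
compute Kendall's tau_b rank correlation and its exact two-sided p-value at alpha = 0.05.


Step 1: Enumerate the 36 unordered pairs (i,j) with i<j and classify each by sign(x_j-x_i) * sign(y_j-y_i).
  (1,2):dx=-1,dy=-3->C; (1,3):dx=-4,dy=-7->C; (1,4):dx=+7,dy=+4->C; (1,5):dx=+3,dy=+6->C
  (1,6):dx=-3,dy=+8->D; (1,7):dx=+2,dy=+10->C; (1,8):dx=+5,dy=+2->C; (1,9):dx=+6,dy=-4->D
  (2,3):dx=-3,dy=-4->C; (2,4):dx=+8,dy=+7->C; (2,5):dx=+4,dy=+9->C; (2,6):dx=-2,dy=+11->D
  (2,7):dx=+3,dy=+13->C; (2,8):dx=+6,dy=+5->C; (2,9):dx=+7,dy=-1->D; (3,4):dx=+11,dy=+11->C
  (3,5):dx=+7,dy=+13->C; (3,6):dx=+1,dy=+15->C; (3,7):dx=+6,dy=+17->C; (3,8):dx=+9,dy=+9->C
  (3,9):dx=+10,dy=+3->C; (4,5):dx=-4,dy=+2->D; (4,6):dx=-10,dy=+4->D; (4,7):dx=-5,dy=+6->D
  (4,8):dx=-2,dy=-2->C; (4,9):dx=-1,dy=-8->C; (5,6):dx=-6,dy=+2->D; (5,7):dx=-1,dy=+4->D
  (5,8):dx=+2,dy=-4->D; (5,9):dx=+3,dy=-10->D; (6,7):dx=+5,dy=+2->C; (6,8):dx=+8,dy=-6->D
  (6,9):dx=+9,dy=-12->D; (7,8):dx=+3,dy=-8->D; (7,9):dx=+4,dy=-14->D; (8,9):dx=+1,dy=-6->D
Step 2: C = 20, D = 16, total pairs = 36.
Step 3: tau = (C - D)/(n(n-1)/2) = (20 - 16)/36 = 0.111111.
Step 4: Exact two-sided p-value (enumerate n! = 362880 permutations of y under H0): p = 0.761414.
Step 5: alpha = 0.05. fail to reject H0.

tau_b = 0.1111 (C=20, D=16), p = 0.761414, fail to reject H0.


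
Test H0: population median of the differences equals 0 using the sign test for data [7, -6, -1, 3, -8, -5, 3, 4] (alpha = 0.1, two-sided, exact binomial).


Step 1: Discard zero differences. Original n = 8; n_eff = number of nonzero differences = 8.
Nonzero differences (with sign): +7, -6, -1, +3, -8, -5, +3, +4
Step 2: Count signs: positive = 4, negative = 4.
Step 3: Under H0: P(positive) = 0.5, so the number of positives S ~ Bin(8, 0.5).
Step 4: Two-sided exact p-value = sum of Bin(8,0.5) probabilities at or below the observed probability = 1.000000.
Step 5: alpha = 0.1. fail to reject H0.

n_eff = 8, pos = 4, neg = 4, p = 1.000000, fail to reject H0.


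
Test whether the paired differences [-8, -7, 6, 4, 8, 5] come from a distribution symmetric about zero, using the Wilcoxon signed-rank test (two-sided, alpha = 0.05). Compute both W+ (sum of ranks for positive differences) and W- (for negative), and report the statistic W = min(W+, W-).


Step 1: Drop any zero differences (none here) and take |d_i|.
|d| = [8, 7, 6, 4, 8, 5]
Step 2: Midrank |d_i| (ties get averaged ranks).
ranks: |8|->5.5, |7|->4, |6|->3, |4|->1, |8|->5.5, |5|->2
Step 3: Attach original signs; sum ranks with positive sign and with negative sign.
W+ = 3 + 1 + 5.5 + 2 = 11.5
W- = 5.5 + 4 = 9.5
(Check: W+ + W- = 21 should equal n(n+1)/2 = 21.)
Step 4: Test statistic W = min(W+, W-) = 9.5.
Step 5: Ties in |d|, so use the tie-corrected normal approximation.
        E[W] = n(n+1)/4 = 6*7/4 = 10.5.
        Tie groups: |d|=8 (t=2); sum(t^3 - t) = 6.
        Var[W] = n(n+1)(2n+1)/24 - sum(t^3-t)/48 = 546/24 - 6/48 = 22.625.
        z = (W - E[W]) / sqrt(Var[W]) = (9.5 - 10.5) / 4.7566 = -0.2102.
        Two-sided p = 2*Phi(z) = 0.833484.
Step 6: alpha = 0.05. fail to reject H0.

W+ = 11.5, W- = 9.5, W = min = 9.5, p = 0.833484, fail to reject H0.


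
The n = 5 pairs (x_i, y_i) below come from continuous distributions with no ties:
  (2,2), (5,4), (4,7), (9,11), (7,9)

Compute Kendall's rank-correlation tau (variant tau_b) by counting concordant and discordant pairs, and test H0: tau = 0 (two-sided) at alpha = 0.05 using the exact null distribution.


Step 1: Enumerate the 10 unordered pairs (i,j) with i<j and classify each by sign(x_j-x_i) * sign(y_j-y_i).
  (1,2):dx=+3,dy=+2->C; (1,3):dx=+2,dy=+5->C; (1,4):dx=+7,dy=+9->C; (1,5):dx=+5,dy=+7->C
  (2,3):dx=-1,dy=+3->D; (2,4):dx=+4,dy=+7->C; (2,5):dx=+2,dy=+5->C; (3,4):dx=+5,dy=+4->C
  (3,5):dx=+3,dy=+2->C; (4,5):dx=-2,dy=-2->C
Step 2: C = 9, D = 1, total pairs = 10.
Step 3: tau = (C - D)/(n(n-1)/2) = (9 - 1)/10 = 0.800000.
Step 4: Exact two-sided p-value (enumerate n! = 120 permutations of y under H0): p = 0.083333.
Step 5: alpha = 0.05. fail to reject H0.

tau_b = 0.8000 (C=9, D=1), p = 0.083333, fail to reject H0.


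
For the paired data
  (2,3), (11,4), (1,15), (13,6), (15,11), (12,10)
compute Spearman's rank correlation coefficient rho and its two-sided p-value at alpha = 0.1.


Step 1: Rank x and y separately (midranks; no ties here).
rank(x): 2->2, 11->3, 1->1, 13->5, 15->6, 12->4
rank(y): 3->1, 4->2, 15->6, 6->3, 11->5, 10->4
Step 2: d_i = R_x(i) - R_y(i); compute d_i^2.
  (2-1)^2=1, (3-2)^2=1, (1-6)^2=25, (5-3)^2=4, (6-5)^2=1, (4-4)^2=0
sum(d^2) = 32.
Step 3: rho = 1 - 6*32 / (6*(6^2 - 1)) = 1 - 192/210 = 0.085714.
Step 4: Under H0, t = rho * sqrt((n-2)/(1-rho^2)) = 0.1721 ~ t(4).
Step 5: Two-sided p-value from the t-distribution with 4 df = 0.871743.
Step 6: alpha = 0.1. fail to reject H0.

rho = 0.0857, p = 0.871743, fail to reject H0 at alpha = 0.1.


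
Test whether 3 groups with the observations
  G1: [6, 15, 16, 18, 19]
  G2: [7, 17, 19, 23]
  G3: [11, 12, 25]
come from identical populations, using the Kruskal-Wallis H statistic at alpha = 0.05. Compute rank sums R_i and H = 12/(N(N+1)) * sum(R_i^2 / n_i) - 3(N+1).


Step 1: Combine all N = 12 observations and assign midranks.
sorted (value, group, rank): (6,G1,1), (7,G2,2), (11,G3,3), (12,G3,4), (15,G1,5), (16,G1,6), (17,G2,7), (18,G1,8), (19,G1,9.5), (19,G2,9.5), (23,G2,11), (25,G3,12)
Step 2: Sum ranks within each group.
R_1 = 29.5 (n_1 = 5)
R_2 = 29.5 (n_2 = 4)
R_3 = 19 (n_3 = 3)
Step 3: H = 12/(N(N+1)) * sum(R_i^2/n_i) - 3(N+1)
     = 12/(12*13) * (29.5^2/5 + 29.5^2/4 + 19^2/3) - 3*13
     = 0.076923 * 511.946 - 39
     = 0.380449.
Step 4: Ties present; correction factor C = 1 - 6/(12^3 - 12) = 0.996503. Corrected H = 0.380449 / 0.996503 = 0.381784.
Step 5: Under H0, H ~ chi^2(2); p-value = 0.826222.
Step 6: alpha = 0.05. fail to reject H0.

H = 0.3818, df = 2, p = 0.826222, fail to reject H0.


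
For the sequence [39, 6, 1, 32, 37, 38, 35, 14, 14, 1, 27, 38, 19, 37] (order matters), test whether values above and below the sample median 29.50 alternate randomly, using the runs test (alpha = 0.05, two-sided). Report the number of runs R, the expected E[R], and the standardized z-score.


Step 1: Compute median = 29.50; label A = above, B = below.
Labels in order: ABBAAAABBBBABA  (n_A = 7, n_B = 7)
Step 2: Count runs R = 7.
Step 3: Under H0 (random ordering), E[R] = 2*n_A*n_B/(n_A+n_B) + 1 = 2*7*7/14 + 1 = 8.0000.
        Var[R] = 2*n_A*n_B*(2*n_A*n_B - n_A - n_B) / ((n_A+n_B)^2 * (n_A+n_B-1)) = 8232/2548 = 3.2308.
        SD[R] = 1.7974.
Step 4: Continuity-corrected z = (R + 0.5 - E[R]) / SD[R] = (7 + 0.5 - 8.0000) / 1.7974 = -0.2782.
Step 5: Two-sided p-value via normal approximation = 2*(1 - Phi(|z|)) = 0.780879.
Step 6: alpha = 0.05. fail to reject H0.

R = 7, z = -0.2782, p = 0.780879, fail to reject H0.


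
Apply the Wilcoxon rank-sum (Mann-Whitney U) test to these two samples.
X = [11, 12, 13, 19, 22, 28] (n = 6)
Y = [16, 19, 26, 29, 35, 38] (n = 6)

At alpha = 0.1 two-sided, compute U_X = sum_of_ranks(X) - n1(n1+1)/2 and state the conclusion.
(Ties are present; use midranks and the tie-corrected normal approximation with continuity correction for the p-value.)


Step 1: Combine and sort all 12 observations; assign midranks.
sorted (value, group): (11,X), (12,X), (13,X), (16,Y), (19,X), (19,Y), (22,X), (26,Y), (28,X), (29,Y), (35,Y), (38,Y)
ranks: 11->1, 12->2, 13->3, 16->4, 19->5.5, 19->5.5, 22->7, 26->8, 28->9, 29->10, 35->11, 38->12
Step 2: Rank sum for X: R1 = 1 + 2 + 3 + 5.5 + 7 + 9 = 27.5.
Step 3: U_X = R1 - n1(n1+1)/2 = 27.5 - 6*7/2 = 27.5 - 21 = 6.5.
       U_Y = n1*n2 - U_X = 36 - 6.5 = 29.5.
Step 4: Ties are present, so use the tie-corrected normal approximation (with continuity correction) for the p-value.
Step 5: p-value = 0.077648; compare to alpha = 0.1. reject H0.

U_X = 6.5, p = 0.077648, reject H0 at alpha = 0.1.


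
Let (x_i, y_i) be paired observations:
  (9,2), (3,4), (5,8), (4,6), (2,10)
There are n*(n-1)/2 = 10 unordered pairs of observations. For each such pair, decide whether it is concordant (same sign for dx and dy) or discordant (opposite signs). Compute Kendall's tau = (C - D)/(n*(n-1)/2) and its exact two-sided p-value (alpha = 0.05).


Step 1: Enumerate the 10 unordered pairs (i,j) with i<j and classify each by sign(x_j-x_i) * sign(y_j-y_i).
  (1,2):dx=-6,dy=+2->D; (1,3):dx=-4,dy=+6->D; (1,4):dx=-5,dy=+4->D; (1,5):dx=-7,dy=+8->D
  (2,3):dx=+2,dy=+4->C; (2,4):dx=+1,dy=+2->C; (2,5):dx=-1,dy=+6->D; (3,4):dx=-1,dy=-2->C
  (3,5):dx=-3,dy=+2->D; (4,5):dx=-2,dy=+4->D
Step 2: C = 3, D = 7, total pairs = 10.
Step 3: tau = (C - D)/(n(n-1)/2) = (3 - 7)/10 = -0.400000.
Step 4: Exact two-sided p-value (enumerate n! = 120 permutations of y under H0): p = 0.483333.
Step 5: alpha = 0.05. fail to reject H0.

tau_b = -0.4000 (C=3, D=7), p = 0.483333, fail to reject H0.


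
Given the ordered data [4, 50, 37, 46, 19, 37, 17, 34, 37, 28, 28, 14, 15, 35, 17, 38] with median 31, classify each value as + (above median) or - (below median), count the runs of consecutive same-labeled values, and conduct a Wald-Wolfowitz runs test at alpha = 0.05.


Step 1: Compute median = 31; label A = above, B = below.
Labels in order: BAAABABAABBBBABA  (n_A = 8, n_B = 8)
Step 2: Count runs R = 10.
Step 3: Under H0 (random ordering), E[R] = 2*n_A*n_B/(n_A+n_B) + 1 = 2*8*8/16 + 1 = 9.0000.
        Var[R] = 2*n_A*n_B*(2*n_A*n_B - n_A - n_B) / ((n_A+n_B)^2 * (n_A+n_B-1)) = 14336/3840 = 3.7333.
        SD[R] = 1.9322.
Step 4: Continuity-corrected z = (R - 0.5 - E[R]) / SD[R] = (10 - 0.5 - 9.0000) / 1.9322 = 0.2588.
Step 5: Two-sided p-value via normal approximation = 2*(1 - Phi(|z|)) = 0.795809.
Step 6: alpha = 0.05. fail to reject H0.

R = 10, z = 0.2588, p = 0.795809, fail to reject H0.


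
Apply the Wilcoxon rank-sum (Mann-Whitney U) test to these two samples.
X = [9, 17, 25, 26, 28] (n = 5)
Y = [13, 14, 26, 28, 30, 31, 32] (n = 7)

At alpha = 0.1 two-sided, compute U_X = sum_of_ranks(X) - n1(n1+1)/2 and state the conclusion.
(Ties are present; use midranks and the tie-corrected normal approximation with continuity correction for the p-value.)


Step 1: Combine and sort all 12 observations; assign midranks.
sorted (value, group): (9,X), (13,Y), (14,Y), (17,X), (25,X), (26,X), (26,Y), (28,X), (28,Y), (30,Y), (31,Y), (32,Y)
ranks: 9->1, 13->2, 14->3, 17->4, 25->5, 26->6.5, 26->6.5, 28->8.5, 28->8.5, 30->10, 31->11, 32->12
Step 2: Rank sum for X: R1 = 1 + 4 + 5 + 6.5 + 8.5 = 25.
Step 3: U_X = R1 - n1(n1+1)/2 = 25 - 5*6/2 = 25 - 15 = 10.
       U_Y = n1*n2 - U_X = 35 - 10 = 25.
Step 4: Ties are present, so use the tie-corrected normal approximation (with continuity correction) for the p-value.
Step 5: p-value = 0.253956; compare to alpha = 0.1. fail to reject H0.

U_X = 10, p = 0.253956, fail to reject H0 at alpha = 0.1.
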